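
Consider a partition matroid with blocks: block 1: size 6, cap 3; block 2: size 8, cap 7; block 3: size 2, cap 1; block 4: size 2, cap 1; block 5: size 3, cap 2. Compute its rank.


Rank of a partition matroid = sum of min(|Si|, ci) for each block.
= min(6,3) + min(8,7) + min(2,1) + min(2,1) + min(3,2)
= 3 + 7 + 1 + 1 + 2
= 14.

14


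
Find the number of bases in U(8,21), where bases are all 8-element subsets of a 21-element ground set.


Bases of U(8,21) are all 8-element subsets of the 21-element ground set.
Number of bases = C(21,8).
C(21,8) = 21! / (8! * 13!) = 203490.

203490


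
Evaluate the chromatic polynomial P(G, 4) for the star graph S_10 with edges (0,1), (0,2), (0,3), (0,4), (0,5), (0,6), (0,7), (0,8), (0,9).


P(tree, k) = k * (k-1)^(9) for any tree on 10 vertices.
P(4) = 4 * 3^9 = 4 * 19683 = 78732.

78732


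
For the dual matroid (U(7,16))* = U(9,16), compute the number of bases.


The dual of U(r,n) is U(n-r, n) = U(9,16).
Bases of U(9,16) are all (9)-element subsets.
|B(M*)| = C(16,9) = 11440.

11440


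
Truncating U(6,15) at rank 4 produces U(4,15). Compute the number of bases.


Truncating U(6,15) to rank 4 gives U(4,15).
Bases of U(4,15) are all 4-element subsets of 15 elements.
Number of bases = C(15,4) = 15! / (4! * 11!) = 1365.

1365


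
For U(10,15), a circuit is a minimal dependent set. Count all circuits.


In U(10,15), circuits are the (11)-element subsets.
Any set of 11 elements is dependent, and removing any one element gives
an independent set of size 10, so it is a minimal dependent set.
Number of circuits = (15 choose 11) = 1365.

1365


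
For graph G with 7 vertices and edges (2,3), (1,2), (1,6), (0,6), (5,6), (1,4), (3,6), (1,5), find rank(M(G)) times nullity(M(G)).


r(M) = |V| - c = 7 - 1 = 6.
nullity = |E| - r(M) = 8 - 6 = 2.
Product = 6 * 2 = 12.

12


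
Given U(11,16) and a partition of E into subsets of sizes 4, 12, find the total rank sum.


r(Ai) = min(|Ai|, 11) for each part.
Sum = min(4,11) + min(12,11)
    = 4 + 11
    = 15.

15


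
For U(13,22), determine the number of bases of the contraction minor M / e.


Contracting e from U(13,22) gives U(12,21).
Bases of U(12,21) = C(21,12) = 21! / (12! * 9!) = 293930.

293930


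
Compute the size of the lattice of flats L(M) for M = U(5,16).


Flats of U(5,16): every subset of size < 5 is a flat, plus E itself.
Count = C(16,0) + C(16,1) + C(16,2) + C(16,3) + C(16,4) + 1
     = 1 + 16 + 120 + 560 + 1820 + 1
     = 2518.

2518


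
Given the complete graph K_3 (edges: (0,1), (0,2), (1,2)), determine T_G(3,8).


T(K_3; x,y) = x^2 + x + y.
T(3,8) = 9 + 3 + 8 = 20.

20


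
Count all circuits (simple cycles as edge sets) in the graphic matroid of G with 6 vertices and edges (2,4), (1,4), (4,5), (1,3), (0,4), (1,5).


A circuit in a graphic matroid = edge set of a simple cycle.
G has 6 vertices and 6 edges.
Enumerating all minimal edge subsets forming cycles...
Total circuits found: 1.

1


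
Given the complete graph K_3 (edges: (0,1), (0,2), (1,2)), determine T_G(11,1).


T(K_3; x,y) = x^2 + x + y.
T(11,1) = 121 + 11 + 1 = 133.

133


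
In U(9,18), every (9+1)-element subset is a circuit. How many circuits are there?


In U(9,18), circuits are the (10)-element subsets.
Any set of 10 elements is dependent, and removing any one element gives
an independent set of size 9, so it is a minimal dependent set.
Number of circuits = C(18,10) = 43758.

43758


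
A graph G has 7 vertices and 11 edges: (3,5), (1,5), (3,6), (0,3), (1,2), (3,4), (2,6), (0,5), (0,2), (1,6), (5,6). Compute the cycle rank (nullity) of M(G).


Cycle rank (nullity) = |E| - r(M) = |E| - (|V| - c).
|E| = 11, |V| = 7, c = 1.
Nullity = 11 - (7 - 1) = 11 - 6 = 5.

5


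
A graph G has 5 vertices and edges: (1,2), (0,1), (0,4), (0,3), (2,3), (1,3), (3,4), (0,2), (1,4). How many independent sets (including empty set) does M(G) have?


An independent set in a graphic matroid is an acyclic edge subset.
G has 5 vertices and 9 edges.
Enumerate all 2^9 = 512 subsets, checking for acyclicity.
Total independent sets = 198.

198


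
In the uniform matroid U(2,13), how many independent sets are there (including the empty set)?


Independent sets of U(2,13) are all subsets of size <= 2.
Count = C(13,0) + C(13,1) + C(13,2)
     = 1 + 13 + 78
     = 92.

92


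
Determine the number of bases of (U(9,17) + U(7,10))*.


(M1+M2)* = M1* + M2*.
M1* = U(8,17), bases: C(17,8) = 24310.
M2* = U(3,10), bases: C(10,3) = 120.
|B(M*)| = 24310 * 120 = 2917200.

2917200


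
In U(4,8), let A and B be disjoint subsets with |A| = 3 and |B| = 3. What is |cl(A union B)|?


|A union B| = 3 + 3 = 6 (disjoint).
In U(4,8), cl(S) = S if |S| < 4, else cl(S) = E.
Since 6 >= 4, cl(A union B) = E.
|cl(A union B)| = 8.

8


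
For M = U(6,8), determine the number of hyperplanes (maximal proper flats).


Hyperplanes of U(6,8) are flats of rank 5.
In a uniform matroid, these are exactly the (5)-element subsets.
Count = C(8,5) = 56.

56


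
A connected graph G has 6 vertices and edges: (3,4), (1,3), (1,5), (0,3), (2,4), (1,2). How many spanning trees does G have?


By Kirchhoff's matrix tree theorem, the number of spanning trees equals
the determinant of any cofactor of the Laplacian matrix L.
G has 6 vertices and 6 edges.
Computing the (5 x 5) cofactor determinant gives 4.

4


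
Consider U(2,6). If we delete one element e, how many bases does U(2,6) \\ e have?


Deleting e from U(2,6) gives U(2,5) since n > r.
Bases of U(2,5) = C(5,2) = 5! / (2! * 3!) = 10.

10


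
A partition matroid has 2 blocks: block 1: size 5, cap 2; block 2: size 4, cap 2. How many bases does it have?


A basis picks exactly ci elements from block i.
Number of bases = product of C(|Si|, ci).
= C(5,2) * C(4,2)
= 10 * 6
= 60.

60


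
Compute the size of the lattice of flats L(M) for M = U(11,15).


Flats of U(11,15): every subset of size < 11 is a flat, plus E itself.
Count = (15 choose 0) + (15 choose 1) + (15 choose 2) + (15 choose 3) + (15 choose 4) + (15 choose 5) + (15 choose 6) + (15 choose 7) + (15 choose 8) + (15 choose 9) + (15 choose 10) + 1
     = 1 + 15 + 105 + 455 + 1365 + 3003 + 5005 + 6435 + 6435 + 5005 + 3003 + 1
     = 30828.

30828


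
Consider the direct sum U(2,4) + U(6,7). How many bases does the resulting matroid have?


Bases of a direct sum M1 + M2: |B| = |B(M1)| * |B(M2)|.
|B(U(2,4))| = C(4,2) = 6.
|B(U(6,7))| = C(7,6) = 7.
Total bases = 6 * 7 = 42.

42


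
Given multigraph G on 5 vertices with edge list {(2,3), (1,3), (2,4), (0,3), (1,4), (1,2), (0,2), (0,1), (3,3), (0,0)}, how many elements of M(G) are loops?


In a graphic matroid, a loop is a self-loop edge (u,u) with rank 0.
Examining all 10 edges for self-loops...
Self-loops found: (3,3), (0,0)
Number of loops = 2.

2


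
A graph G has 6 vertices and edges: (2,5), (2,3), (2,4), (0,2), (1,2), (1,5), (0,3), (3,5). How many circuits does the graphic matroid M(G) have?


A circuit in a graphic matroid = edge set of a simple cycle.
G has 6 vertices and 8 edges.
Enumerating all minimal edge subsets forming cycles...
Total circuits found: 6.

6


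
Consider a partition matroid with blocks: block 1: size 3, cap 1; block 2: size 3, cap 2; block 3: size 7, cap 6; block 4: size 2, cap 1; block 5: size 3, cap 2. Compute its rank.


Rank of a partition matroid = sum of min(|Si|, ci) for each block.
= min(3,1) + min(3,2) + min(7,6) + min(2,1) + min(3,2)
= 1 + 2 + 6 + 1 + 2
= 12.

12


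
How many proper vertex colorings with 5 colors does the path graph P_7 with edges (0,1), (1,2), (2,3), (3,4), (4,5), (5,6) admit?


P(P_7, k) = k * (k-1)^(6).
P(5) = 5 * 4^6 = 5 * 4096 = 20480.

20480


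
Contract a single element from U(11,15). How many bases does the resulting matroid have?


Contracting e from U(11,15) gives U(10,14).
Bases of U(10,14) = (14 choose 10) = 1001.

1001


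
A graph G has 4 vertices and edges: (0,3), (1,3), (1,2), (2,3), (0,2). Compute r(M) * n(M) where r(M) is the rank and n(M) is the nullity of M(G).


r(M) = |V| - c = 4 - 1 = 3.
nullity = |E| - r(M) = 5 - 3 = 2.
Product = 3 * 2 = 6.

6


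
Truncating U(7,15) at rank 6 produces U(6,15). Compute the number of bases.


Truncating U(7,15) to rank 6 gives U(6,15).
Bases of U(6,15) are all 6-element subsets of 15 elements.
Number of bases = (15 choose 6) = 5005.

5005


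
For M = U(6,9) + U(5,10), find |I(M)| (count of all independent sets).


For a direct sum, |I(M1+M2)| = |I(M1)| * |I(M2)|.
|I(U(6,9))| = sum C(9,k) for k=0..6 = 466.
|I(U(5,10))| = sum C(10,k) for k=0..5 = 638.
Total = 466 * 638 = 297308.

297308


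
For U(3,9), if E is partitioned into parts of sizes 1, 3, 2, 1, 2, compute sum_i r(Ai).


r(Ai) = min(|Ai|, 3) for each part.
Sum = min(1,3) + min(3,3) + min(2,3) + min(1,3) + min(2,3)
    = 1 + 3 + 2 + 1 + 2
    = 9.

9


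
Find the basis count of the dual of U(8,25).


The dual of U(r,n) is U(n-r, n) = U(17,25).
Bases of U(17,25) are all (17)-element subsets.
|B(M*)| = (25 choose 17) = 1081575.

1081575


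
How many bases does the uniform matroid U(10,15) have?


Bases of U(10,15) are all 10-element subsets of the 15-element ground set.
Number of bases = C(15,10).
C(15,10) = 15! / (10! * 5!) = 3003.

3003


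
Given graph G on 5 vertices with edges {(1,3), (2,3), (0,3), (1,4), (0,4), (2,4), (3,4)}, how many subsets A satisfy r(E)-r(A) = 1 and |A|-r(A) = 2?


R(x,y) = sum over A in 2^E of x^(r(E)-r(A)) * y^(|A|-r(A)).
G has 5 vertices, 7 edges. r(E) = 4.
Enumerate all 2^7 = 128 subsets.
Count subsets with r(E)-r(A)=1 and |A|-r(A)=2: 3.

3


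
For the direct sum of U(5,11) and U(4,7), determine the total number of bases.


Bases of a direct sum M1 + M2: |B| = |B(M1)| * |B(M2)|.
|B(U(5,11))| = C(11,5) = 462.
|B(U(4,7))| = C(7,4) = 35.
Total bases = 462 * 35 = 16170.

16170


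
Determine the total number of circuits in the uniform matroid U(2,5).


In U(2,5), circuits are the (3)-element subsets.
Any set of 3 elements is dependent, and removing any one element gives
an independent set of size 2, so it is a minimal dependent set.
Number of circuits = C(5,3) = (5 * 4 * 3) / (1 * 2 * 3) = 10.

10


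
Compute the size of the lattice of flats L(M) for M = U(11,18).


Flats of U(11,18): every subset of size < 11 is a flat, plus E itself.
Count = (18 choose 0) + (18 choose 1) + (18 choose 2) + (18 choose 3) + (18 choose 4) + (18 choose 5) + (18 choose 6) + (18 choose 7) + (18 choose 8) + (18 choose 9) + (18 choose 10) + 1
     = 1 + 18 + 153 + 816 + 3060 + 8568 + 18564 + 31824 + 43758 + 48620 + 43758 + 1
     = 199141.

199141


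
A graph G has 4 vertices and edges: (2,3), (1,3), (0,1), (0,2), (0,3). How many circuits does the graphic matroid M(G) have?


A circuit in a graphic matroid = edge set of a simple cycle.
G has 4 vertices and 5 edges.
Enumerating all minimal edge subsets forming cycles...
Total circuits found: 3.

3


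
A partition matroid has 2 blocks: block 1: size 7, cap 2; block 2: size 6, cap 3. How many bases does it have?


A basis picks exactly ci elements from block i.
Number of bases = product of C(|Si|, ci).
= C(7,2) * C(6,3)
= 21 * 20
= 420.

420


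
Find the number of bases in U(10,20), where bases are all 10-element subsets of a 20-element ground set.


Bases of U(10,20) are all 10-element subsets of the 20-element ground set.
Number of bases = C(20,10).
C(20,10) = 20! / (10! * 10!) = 184756.

184756


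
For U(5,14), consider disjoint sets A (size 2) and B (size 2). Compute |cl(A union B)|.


|A union B| = 2 + 2 = 4 (disjoint).
In U(5,14), cl(S) = S if |S| < 5, else cl(S) = E.
Since 4 < 5, cl(A union B) = A union B.
|cl(A union B)| = 4.

4


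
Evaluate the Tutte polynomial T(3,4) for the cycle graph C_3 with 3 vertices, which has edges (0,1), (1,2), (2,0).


T(C_3; x,y) = x + x^2 + ... + x^(2) + y.
T(3,4) = 3^1 + 3^2 + 4
= 3 + 9 + 4
= 16.

16


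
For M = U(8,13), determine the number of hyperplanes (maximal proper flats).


Hyperplanes of U(8,13) are flats of rank 7.
In a uniform matroid, these are exactly the (7)-element subsets.
Count = (13 choose 7) = 1716.

1716


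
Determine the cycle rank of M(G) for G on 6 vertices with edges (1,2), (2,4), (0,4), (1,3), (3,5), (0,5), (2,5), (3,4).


Cycle rank (nullity) = |E| - r(M) = |E| - (|V| - c).
|E| = 8, |V| = 6, c = 1.
Nullity = 8 - (6 - 1) = 8 - 5 = 3.

3


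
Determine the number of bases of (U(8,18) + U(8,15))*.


(M1+M2)* = M1* + M2*.
M1* = U(10,18), bases: C(18,10) = 43758.
M2* = U(7,15), bases: C(15,7) = 6435.
|B(M*)| = 43758 * 6435 = 281582730.

281582730


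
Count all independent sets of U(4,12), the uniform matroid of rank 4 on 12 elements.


Independent sets of U(4,12) are all subsets of size <= 4.
Count = (12 choose 0) + (12 choose 1) + (12 choose 2) + (12 choose 3) + (12 choose 4)
     = 1 + 12 + 66 + 220 + 495
     = 794.

794


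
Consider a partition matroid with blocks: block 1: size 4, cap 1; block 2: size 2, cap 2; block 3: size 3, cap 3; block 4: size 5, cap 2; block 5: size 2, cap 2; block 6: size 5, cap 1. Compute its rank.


Rank of a partition matroid = sum of min(|Si|, ci) for each block.
= min(4,1) + min(2,2) + min(3,3) + min(5,2) + min(2,2) + min(5,1)
= 1 + 2 + 3 + 2 + 2 + 1
= 11.

11


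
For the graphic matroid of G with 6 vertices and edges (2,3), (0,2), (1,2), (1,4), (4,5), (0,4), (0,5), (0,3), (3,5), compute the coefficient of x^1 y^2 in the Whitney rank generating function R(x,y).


R(x,y) = sum over A in 2^E of x^(r(E)-r(A)) * y^(|A|-r(A)).
G has 6 vertices, 9 edges. r(E) = 5.
Enumerate all 2^9 = 512 subsets.
Count subsets with r(E)-r(A)=1 and |A|-r(A)=2: 13.

13


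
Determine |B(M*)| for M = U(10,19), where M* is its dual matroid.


The dual of U(r,n) is U(n-r, n) = U(9,19).
Bases of U(9,19) are all (9)-element subsets.
|B(M*)| = C(19,9) = 92378.

92378


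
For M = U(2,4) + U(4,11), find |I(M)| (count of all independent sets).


For a direct sum, |I(M1+M2)| = |I(M1)| * |I(M2)|.
|I(U(2,4))| = sum C(4,k) for k=0..2 = 11.
|I(U(4,11))| = sum C(11,k) for k=0..4 = 562.
Total = 11 * 562 = 6182.

6182


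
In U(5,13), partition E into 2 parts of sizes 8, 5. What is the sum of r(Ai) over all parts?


r(Ai) = min(|Ai|, 5) for each part.
Sum = min(8,5) + min(5,5)
    = 5 + 5
    = 10.

10


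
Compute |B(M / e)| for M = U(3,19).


Contracting e from U(3,19) gives U(2,18).
Bases of U(2,18) = (18 choose 2) = 153.

153


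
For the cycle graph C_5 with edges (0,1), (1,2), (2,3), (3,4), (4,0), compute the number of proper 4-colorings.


P(C_5, k) = (k-1)^5 + (-1)^5*(k-1).
P(4) = (3)^5 - 3
= 243 - 3 = 240.

240


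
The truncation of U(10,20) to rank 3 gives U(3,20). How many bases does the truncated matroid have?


Truncating U(10,20) to rank 3 gives U(3,20).
Bases of U(3,20) are all 3-element subsets of 20 elements.
Number of bases = C(20,3) = (20 * 19 * 18) / (1 * 2 * 3) = 1140.

1140


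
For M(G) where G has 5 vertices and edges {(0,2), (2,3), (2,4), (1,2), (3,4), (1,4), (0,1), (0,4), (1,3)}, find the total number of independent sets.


An independent set in a graphic matroid is an acyclic edge subset.
G has 5 vertices and 9 edges.
Enumerate all 2^9 = 512 subsets, checking for acyclicity.
Total independent sets = 198.

198


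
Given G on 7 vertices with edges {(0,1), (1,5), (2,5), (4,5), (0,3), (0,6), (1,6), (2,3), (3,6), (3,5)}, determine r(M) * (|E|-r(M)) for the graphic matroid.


r(M) = |V| - c = 7 - 1 = 6.
nullity = |E| - r(M) = 10 - 6 = 4.
Product = 6 * 4 = 24.

24


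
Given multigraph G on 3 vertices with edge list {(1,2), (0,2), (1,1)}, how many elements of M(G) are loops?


In a graphic matroid, a loop is a self-loop edge (u,u) with rank 0.
Examining all 3 edges for self-loops...
Self-loops found: (1,1)
Number of loops = 1.

1


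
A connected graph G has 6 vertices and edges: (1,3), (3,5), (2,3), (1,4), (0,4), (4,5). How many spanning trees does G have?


By Kirchhoff's matrix tree theorem, the number of spanning trees equals
the determinant of any cofactor of the Laplacian matrix L.
G has 6 vertices and 6 edges.
Computing the (5 x 5) cofactor determinant gives 4.

4


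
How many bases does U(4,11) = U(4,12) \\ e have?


Deleting e from U(4,12) gives U(4,11) since n > r.
Bases of U(4,11) = C(11,4) = (11 * 10 * 9 * 8) / (1 * 2 * 3 * 4) = 330.

330


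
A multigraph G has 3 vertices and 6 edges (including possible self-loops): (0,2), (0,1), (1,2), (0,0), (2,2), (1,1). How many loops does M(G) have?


In a graphic matroid, a loop is a self-loop edge (u,u) with rank 0.
Examining all 6 edges for self-loops...
Self-loops found: (0,0), (2,2), (1,1)
Number of loops = 3.

3


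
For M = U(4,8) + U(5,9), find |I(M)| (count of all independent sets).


For a direct sum, |I(M1+M2)| = |I(M1)| * |I(M2)|.
|I(U(4,8))| = sum C(8,k) for k=0..4 = 163.
|I(U(5,9))| = sum C(9,k) for k=0..5 = 382.
Total = 163 * 382 = 62266.

62266


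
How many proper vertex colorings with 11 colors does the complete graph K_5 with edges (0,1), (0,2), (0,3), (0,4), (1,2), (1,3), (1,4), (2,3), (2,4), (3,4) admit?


P(K_5, k) = k(k-1)(k-2)...(k-4).
P(11) = (11) * (10) * (9) * (8) * (7) = 55440.

55440


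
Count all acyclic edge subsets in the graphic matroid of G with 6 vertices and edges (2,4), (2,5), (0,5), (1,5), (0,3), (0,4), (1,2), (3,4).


An independent set in a graphic matroid is an acyclic edge subset.
G has 6 vertices and 8 edges.
Enumerate all 2^8 = 256 subsets, checking for acyclicity.
Total independent sets = 180.

180


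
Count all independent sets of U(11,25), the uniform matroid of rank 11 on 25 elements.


Independent sets of U(11,25) are all subsets of size <= 11.
Count = (25 choose 0) + (25 choose 1) + (25 choose 2) + (25 choose 3) + (25 choose 4) + (25 choose 5) + (25 choose 6) + (25 choose 7) + (25 choose 8) + (25 choose 9) + (25 choose 10) + (25 choose 11)
     = 1 + 25 + 300 + 2300 + 12650 + 53130 + 177100 + 480700 + 1081575 + 2042975 + 3268760 + 4457400
     = 11576916.

11576916


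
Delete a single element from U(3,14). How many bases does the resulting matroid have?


Deleting e from U(3,14) gives U(3,13) since n > r.
Bases of U(3,13) = C(13,3) = 13! / (3! * 10!) = 286.

286


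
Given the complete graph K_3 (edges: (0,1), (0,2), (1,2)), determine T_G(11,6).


T(K_3; x,y) = x^2 + x + y.
T(11,6) = 121 + 11 + 6 = 138.

138


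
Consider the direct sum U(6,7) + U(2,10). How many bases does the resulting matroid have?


Bases of a direct sum M1 + M2: |B| = |B(M1)| * |B(M2)|.
|B(U(6,7))| = C(7,6) = 7.
|B(U(2,10))| = C(10,2) = 45.
Total bases = 7 * 45 = 315.

315


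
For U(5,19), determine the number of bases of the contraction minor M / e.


Contracting e from U(5,19) gives U(4,18).
Bases of U(4,18) = C(18,4) = 18! / (4! * 14!) = 3060.

3060


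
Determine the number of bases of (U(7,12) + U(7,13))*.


(M1+M2)* = M1* + M2*.
M1* = U(5,12), bases: C(12,5) = 792.
M2* = U(6,13), bases: C(13,6) = 1716.
|B(M*)| = 792 * 1716 = 1359072.

1359072


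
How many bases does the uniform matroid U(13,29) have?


Bases of U(13,29) are all 13-element subsets of the 29-element ground set.
Number of bases = C(29,13).
C(29,13) = 29! / (13! * 16!) = 67863915.

67863915


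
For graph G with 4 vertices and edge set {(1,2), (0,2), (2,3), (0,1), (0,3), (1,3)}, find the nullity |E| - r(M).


Cycle rank (nullity) = |E| - r(M) = |E| - (|V| - c).
|E| = 6, |V| = 4, c = 1.
Nullity = 6 - (4 - 1) = 6 - 3 = 3.

3


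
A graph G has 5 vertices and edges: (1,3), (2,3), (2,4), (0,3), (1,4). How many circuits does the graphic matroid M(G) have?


A circuit in a graphic matroid = edge set of a simple cycle.
G has 5 vertices and 5 edges.
Enumerating all minimal edge subsets forming cycles...
Total circuits found: 1.

1


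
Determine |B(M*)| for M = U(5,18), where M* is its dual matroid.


The dual of U(r,n) is U(n-r, n) = U(13,18).
Bases of U(13,18) are all (13)-element subsets.
|B(M*)| = C(18,13) = 8568.

8568


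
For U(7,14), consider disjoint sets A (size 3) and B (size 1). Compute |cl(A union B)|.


|A union B| = 3 + 1 = 4 (disjoint).
In U(7,14), cl(S) = S if |S| < 7, else cl(S) = E.
Since 4 < 7, cl(A union B) = A union B.
|cl(A union B)| = 4.

4


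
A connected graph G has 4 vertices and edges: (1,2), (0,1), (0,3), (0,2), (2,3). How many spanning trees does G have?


By Kirchhoff's matrix tree theorem, the number of spanning trees equals
the determinant of any cofactor of the Laplacian matrix L.
G has 4 vertices and 5 edges.
Computing the (3 x 3) cofactor determinant gives 8.

8


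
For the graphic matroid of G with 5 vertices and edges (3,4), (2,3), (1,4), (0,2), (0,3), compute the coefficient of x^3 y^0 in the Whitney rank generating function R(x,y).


R(x,y) = sum over A in 2^E of x^(r(E)-r(A)) * y^(|A|-r(A)).
G has 5 vertices, 5 edges. r(E) = 4.
Enumerate all 2^5 = 32 subsets.
Count subsets with r(E)-r(A)=3 and |A|-r(A)=0: 5.

5


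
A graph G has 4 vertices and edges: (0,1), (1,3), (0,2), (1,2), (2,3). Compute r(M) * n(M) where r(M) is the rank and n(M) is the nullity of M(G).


r(M) = |V| - c = 4 - 1 = 3.
nullity = |E| - r(M) = 5 - 3 = 2.
Product = 3 * 2 = 6.

6


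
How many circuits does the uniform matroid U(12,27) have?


In U(12,27), circuits are the (13)-element subsets.
Any set of 13 elements is dependent, and removing any one element gives
an independent set of size 12, so it is a minimal dependent set.
Number of circuits = C(27,13) = 20058300.

20058300


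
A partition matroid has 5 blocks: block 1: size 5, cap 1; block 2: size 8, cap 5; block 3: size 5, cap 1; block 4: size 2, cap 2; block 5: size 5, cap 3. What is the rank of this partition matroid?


Rank of a partition matroid = sum of min(|Si|, ci) for each block.
= min(5,1) + min(8,5) + min(5,1) + min(2,2) + min(5,3)
= 1 + 5 + 1 + 2 + 3
= 12.

12


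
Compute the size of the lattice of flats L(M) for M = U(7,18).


Flats of U(7,18): every subset of size < 7 is a flat, plus E itself.
Count = C(18,0) + C(18,1) + C(18,2) + C(18,3) + C(18,4) + C(18,5) + C(18,6) + 1
     = 1 + 18 + 153 + 816 + 3060 + 8568 + 18564 + 1
     = 31181.

31181


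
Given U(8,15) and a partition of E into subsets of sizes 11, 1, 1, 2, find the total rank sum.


r(Ai) = min(|Ai|, 8) for each part.
Sum = min(11,8) + min(1,8) + min(1,8) + min(2,8)
    = 8 + 1 + 1 + 2
    = 12.

12


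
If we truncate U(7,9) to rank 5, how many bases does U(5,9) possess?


Truncating U(7,9) to rank 5 gives U(5,9).
Bases of U(5,9) are all 5-element subsets of 9 elements.
Number of bases = C(9,5) = 9! / (5! * 4!) = 126.

126


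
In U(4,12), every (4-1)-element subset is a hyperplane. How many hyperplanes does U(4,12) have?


Hyperplanes of U(4,12) are flats of rank 3.
In a uniform matroid, these are exactly the (3)-element subsets.
Count = (12 choose 3) = 220.

220


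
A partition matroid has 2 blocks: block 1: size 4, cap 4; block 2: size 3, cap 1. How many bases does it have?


A basis picks exactly ci elements from block i.
Number of bases = product of C(|Si|, ci).
= C(4,4) * C(3,1)
= 1 * 3
= 3.

3


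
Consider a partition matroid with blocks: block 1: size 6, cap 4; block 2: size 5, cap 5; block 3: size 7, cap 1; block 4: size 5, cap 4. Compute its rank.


Rank of a partition matroid = sum of min(|Si|, ci) for each block.
= min(6,4) + min(5,5) + min(7,1) + min(5,4)
= 4 + 5 + 1 + 4
= 14.

14


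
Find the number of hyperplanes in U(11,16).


Hyperplanes of U(11,16) are flats of rank 10.
In a uniform matroid, these are exactly the (10)-element subsets.
Count = (16 choose 10) = 8008.

8008


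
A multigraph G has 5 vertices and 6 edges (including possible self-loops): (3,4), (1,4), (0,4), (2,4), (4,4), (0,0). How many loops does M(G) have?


In a graphic matroid, a loop is a self-loop edge (u,u) with rank 0.
Examining all 6 edges for self-loops...
Self-loops found: (4,4), (0,0)
Number of loops = 2.

2


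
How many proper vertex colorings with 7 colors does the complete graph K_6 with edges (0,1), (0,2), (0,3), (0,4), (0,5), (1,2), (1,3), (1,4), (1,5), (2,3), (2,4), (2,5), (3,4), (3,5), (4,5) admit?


P(K_6, k) = k(k-1)(k-2)...(k-5).
P(7) = (7) * (6) * (5) * (4) * (3) * (2) = 5040.

5040


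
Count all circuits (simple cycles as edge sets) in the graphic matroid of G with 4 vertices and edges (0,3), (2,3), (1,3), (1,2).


A circuit in a graphic matroid = edge set of a simple cycle.
G has 4 vertices and 4 edges.
Enumerating all minimal edge subsets forming cycles...
Total circuits found: 1.

1


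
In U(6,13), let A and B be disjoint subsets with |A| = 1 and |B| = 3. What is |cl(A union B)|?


|A union B| = 1 + 3 = 4 (disjoint).
In U(6,13), cl(S) = S if |S| < 6, else cl(S) = E.
Since 4 < 6, cl(A union B) = A union B.
|cl(A union B)| = 4.

4


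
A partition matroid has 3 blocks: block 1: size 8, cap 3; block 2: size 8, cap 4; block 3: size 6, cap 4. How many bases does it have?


A basis picks exactly ci elements from block i.
Number of bases = product of C(|Si|, ci).
= C(8,3) * C(8,4) * C(6,4)
= 56 * 70 * 15
= 58800.

58800


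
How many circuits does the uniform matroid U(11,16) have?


In U(11,16), circuits are the (12)-element subsets.
Any set of 12 elements is dependent, and removing any one element gives
an independent set of size 11, so it is a minimal dependent set.
Number of circuits = (16 choose 12) = 1820.

1820


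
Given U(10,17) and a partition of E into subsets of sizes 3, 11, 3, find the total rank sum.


r(Ai) = min(|Ai|, 10) for each part.
Sum = min(3,10) + min(11,10) + min(3,10)
    = 3 + 10 + 3
    = 16.

16


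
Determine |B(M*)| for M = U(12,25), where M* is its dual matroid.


The dual of U(r,n) is U(n-r, n) = U(13,25).
Bases of U(13,25) are all (13)-element subsets.
|B(M*)| = (25 choose 13) = 5200300.

5200300


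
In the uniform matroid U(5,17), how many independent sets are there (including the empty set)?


Independent sets of U(5,17) are all subsets of size <= 5.
Count = C(17,0) + C(17,1) + C(17,2) + C(17,3) + C(17,4) + C(17,5)
     = 1 + 17 + 136 + 680 + 2380 + 6188
     = 9402.

9402


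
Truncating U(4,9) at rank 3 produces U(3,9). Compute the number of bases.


Truncating U(4,9) to rank 3 gives U(3,9).
Bases of U(3,9) are all 3-element subsets of 9 elements.
Number of bases = C(9,3) = (9 * 8 * 7) / (1 * 2 * 3) = 84.

84


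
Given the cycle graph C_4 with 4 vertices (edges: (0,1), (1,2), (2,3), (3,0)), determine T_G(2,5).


T(C_4; x,y) = x + x^2 + ... + x^(3) + y.
T(2,5) = 2^1 + 2^2 + 2^3 + 5
= 2 + 4 + 8 + 5
= 19.

19


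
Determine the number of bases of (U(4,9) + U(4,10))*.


(M1+M2)* = M1* + M2*.
M1* = U(5,9), bases: C(9,5) = 126.
M2* = U(6,10), bases: C(10,6) = 210.
|B(M*)| = 126 * 210 = 26460.

26460


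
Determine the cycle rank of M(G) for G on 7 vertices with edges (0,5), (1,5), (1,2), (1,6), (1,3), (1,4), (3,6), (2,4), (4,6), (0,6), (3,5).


Cycle rank (nullity) = |E| - r(M) = |E| - (|V| - c).
|E| = 11, |V| = 7, c = 1.
Nullity = 11 - (7 - 1) = 11 - 6 = 5.

5


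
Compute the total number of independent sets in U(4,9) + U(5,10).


For a direct sum, |I(M1+M2)| = |I(M1)| * |I(M2)|.
|I(U(4,9))| = sum C(9,k) for k=0..4 = 256.
|I(U(5,10))| = sum C(10,k) for k=0..5 = 638.
Total = 256 * 638 = 163328.

163328


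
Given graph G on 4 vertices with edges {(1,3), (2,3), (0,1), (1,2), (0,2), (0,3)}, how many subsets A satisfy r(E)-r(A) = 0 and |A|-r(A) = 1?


R(x,y) = sum over A in 2^E of x^(r(E)-r(A)) * y^(|A|-r(A)).
G has 4 vertices, 6 edges. r(E) = 3.
Enumerate all 2^6 = 64 subsets.
Count subsets with r(E)-r(A)=0 and |A|-r(A)=1: 15.

15


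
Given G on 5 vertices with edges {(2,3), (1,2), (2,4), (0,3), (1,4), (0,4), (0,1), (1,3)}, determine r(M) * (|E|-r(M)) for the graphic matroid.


r(M) = |V| - c = 5 - 1 = 4.
nullity = |E| - r(M) = 8 - 4 = 4.
Product = 4 * 4 = 16.

16


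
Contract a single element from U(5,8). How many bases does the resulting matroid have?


Contracting e from U(5,8) gives U(4,7).
Bases of U(4,7) = C(7,4) = 7! / (4! * 3!) = 35.

35


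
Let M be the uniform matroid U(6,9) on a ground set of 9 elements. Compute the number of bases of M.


Bases of U(6,9) are all 6-element subsets of the 9-element ground set.
Number of bases = C(9,6).
C(9,6) = 9! / (6! * 3!) = 84.

84


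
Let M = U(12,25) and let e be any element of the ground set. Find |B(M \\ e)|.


Deleting e from U(12,25) gives U(12,24) since n > r.
Bases of U(12,24) = C(24,12) = 2704156.

2704156


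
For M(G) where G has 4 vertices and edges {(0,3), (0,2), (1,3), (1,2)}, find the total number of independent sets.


An independent set in a graphic matroid is an acyclic edge subset.
G has 4 vertices and 4 edges.
Enumerate all 2^4 = 16 subsets, checking for acyclicity.
Total independent sets = 15.

15


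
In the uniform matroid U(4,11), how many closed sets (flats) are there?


Flats of U(4,11): every subset of size < 4 is a flat, plus E itself.
Count = C(11,0) + C(11,1) + C(11,2) + C(11,3) + 1
     = 1 + 11 + 55 + 165 + 1
     = 233.

233


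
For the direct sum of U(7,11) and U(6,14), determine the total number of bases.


Bases of a direct sum M1 + M2: |B| = |B(M1)| * |B(M2)|.
|B(U(7,11))| = C(11,7) = 330.
|B(U(6,14))| = C(14,6) = 3003.
Total bases = 330 * 3003 = 990990.

990990


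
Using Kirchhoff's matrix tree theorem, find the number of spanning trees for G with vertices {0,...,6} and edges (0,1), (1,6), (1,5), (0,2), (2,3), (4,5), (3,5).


By Kirchhoff's matrix tree theorem, the number of spanning trees equals
the determinant of any cofactor of the Laplacian matrix L.
G has 7 vertices and 7 edges.
Computing the (6 x 6) cofactor determinant gives 5.

5


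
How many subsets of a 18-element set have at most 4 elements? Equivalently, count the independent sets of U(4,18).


Independent sets of U(4,18) are all subsets of size <= 4.
Count = (18 choose 0) + (18 choose 1) + (18 choose 2) + (18 choose 3) + (18 choose 4)
     = 1 + 18 + 153 + 816 + 3060
     = 4048.

4048


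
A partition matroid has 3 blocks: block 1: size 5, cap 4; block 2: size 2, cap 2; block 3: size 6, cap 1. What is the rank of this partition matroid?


Rank of a partition matroid = sum of min(|Si|, ci) for each block.
= min(5,4) + min(2,2) + min(6,1)
= 4 + 2 + 1
= 7.

7


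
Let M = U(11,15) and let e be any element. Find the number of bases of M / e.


Contracting e from U(11,15) gives U(10,14).
Bases of U(10,14) = C(14,10) = 1001.

1001


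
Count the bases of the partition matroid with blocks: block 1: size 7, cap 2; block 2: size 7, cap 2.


A basis picks exactly ci elements from block i.
Number of bases = product of C(|Si|, ci).
= C(7,2) * C(7,2)
= 21 * 21
= 441.

441


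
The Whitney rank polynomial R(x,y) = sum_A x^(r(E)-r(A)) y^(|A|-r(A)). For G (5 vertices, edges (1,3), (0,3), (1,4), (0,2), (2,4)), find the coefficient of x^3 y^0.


R(x,y) = sum over A in 2^E of x^(r(E)-r(A)) * y^(|A|-r(A)).
G has 5 vertices, 5 edges. r(E) = 4.
Enumerate all 2^5 = 32 subsets.
Count subsets with r(E)-r(A)=3 and |A|-r(A)=0: 5.

5


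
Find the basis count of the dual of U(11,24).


The dual of U(r,n) is U(n-r, n) = U(13,24).
Bases of U(13,24) are all (13)-element subsets.
|B(M*)| = C(24,13) = 2496144.

2496144


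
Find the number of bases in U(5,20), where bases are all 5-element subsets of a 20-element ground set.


Bases of U(5,20) are all 5-element subsets of the 20-element ground set.
Number of bases = C(20,5).
(20 choose 5) = 15504.

15504


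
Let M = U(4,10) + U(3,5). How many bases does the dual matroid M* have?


(M1+M2)* = M1* + M2*.
M1* = U(6,10), bases: C(10,6) = 210.
M2* = U(2,5), bases: C(5,2) = 10.
|B(M*)| = 210 * 10 = 2100.

2100


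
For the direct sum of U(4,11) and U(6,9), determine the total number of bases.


Bases of a direct sum M1 + M2: |B| = |B(M1)| * |B(M2)|.
|B(U(4,11))| = C(11,4) = 330.
|B(U(6,9))| = C(9,6) = 84.
Total bases = 330 * 84 = 27720.

27720


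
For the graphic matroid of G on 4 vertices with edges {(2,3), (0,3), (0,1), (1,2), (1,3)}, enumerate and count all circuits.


A circuit in a graphic matroid = edge set of a simple cycle.
G has 4 vertices and 5 edges.
Enumerating all minimal edge subsets forming cycles...
Total circuits found: 3.

3


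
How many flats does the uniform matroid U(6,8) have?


Flats of U(6,8): every subset of size < 6 is a flat, plus E itself.
Count = C(8,0) + C(8,1) + C(8,2) + C(8,3) + C(8,4) + C(8,5) + 1
     = 1 + 8 + 28 + 56 + 70 + 56 + 1
     = 220.

220


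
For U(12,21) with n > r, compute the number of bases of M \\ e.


Deleting e from U(12,21) gives U(12,20) since n > r.
Bases of U(12,20) = (20 choose 12) = 125970.

125970


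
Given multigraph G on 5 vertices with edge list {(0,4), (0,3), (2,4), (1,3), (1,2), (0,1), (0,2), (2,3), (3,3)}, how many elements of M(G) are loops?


In a graphic matroid, a loop is a self-loop edge (u,u) with rank 0.
Examining all 9 edges for self-loops...
Self-loops found: (3,3)
Number of loops = 1.

1


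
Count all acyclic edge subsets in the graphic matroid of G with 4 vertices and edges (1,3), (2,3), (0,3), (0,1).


An independent set in a graphic matroid is an acyclic edge subset.
G has 4 vertices and 4 edges.
Enumerate all 2^4 = 16 subsets, checking for acyclicity.
Total independent sets = 14.

14


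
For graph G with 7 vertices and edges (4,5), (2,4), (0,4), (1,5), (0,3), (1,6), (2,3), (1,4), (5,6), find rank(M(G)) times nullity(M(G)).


r(M) = |V| - c = 7 - 1 = 6.
nullity = |E| - r(M) = 9 - 6 = 3.
Product = 6 * 3 = 18.

18


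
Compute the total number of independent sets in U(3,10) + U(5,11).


For a direct sum, |I(M1+M2)| = |I(M1)| * |I(M2)|.
|I(U(3,10))| = sum C(10,k) for k=0..3 = 176.
|I(U(5,11))| = sum C(11,k) for k=0..5 = 1024.
Total = 176 * 1024 = 180224.

180224


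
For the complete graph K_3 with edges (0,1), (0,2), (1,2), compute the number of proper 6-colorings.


P(K_3, k) = k(k-1)(k-2)...(k-2).
P(6) = (6) * (5) * (4) = 120.

120


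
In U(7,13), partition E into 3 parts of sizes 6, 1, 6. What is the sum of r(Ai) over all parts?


r(Ai) = min(|Ai|, 7) for each part.
Sum = min(6,7) + min(1,7) + min(6,7)
    = 6 + 1 + 6
    = 13.

13


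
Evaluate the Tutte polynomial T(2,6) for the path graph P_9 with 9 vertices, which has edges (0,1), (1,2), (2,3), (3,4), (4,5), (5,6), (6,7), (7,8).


A path on 9 vertices is a tree with 8 edges.
T(x,y) = x^(8) for any tree.
T(2,6) = 2^8 = 256.

256


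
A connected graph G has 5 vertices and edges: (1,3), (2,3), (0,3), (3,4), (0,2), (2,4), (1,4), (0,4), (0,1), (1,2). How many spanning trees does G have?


By Kirchhoff's matrix tree theorem, the number of spanning trees equals
the determinant of any cofactor of the Laplacian matrix L.
G has 5 vertices and 10 edges.
Computing the (4 x 4) cofactor determinant gives 125.

125


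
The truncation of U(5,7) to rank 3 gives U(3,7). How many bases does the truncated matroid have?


Truncating U(5,7) to rank 3 gives U(3,7).
Bases of U(3,7) are all 3-element subsets of 7 elements.
Number of bases = C(7,3) = 7! / (3! * 4!) = 35.

35


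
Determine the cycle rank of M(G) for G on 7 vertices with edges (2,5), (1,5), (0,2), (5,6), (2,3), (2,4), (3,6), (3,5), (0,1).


Cycle rank (nullity) = |E| - r(M) = |E| - (|V| - c).
|E| = 9, |V| = 7, c = 1.
Nullity = 9 - (7 - 1) = 9 - 6 = 3.

3


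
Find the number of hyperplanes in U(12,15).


Hyperplanes of U(12,15) are flats of rank 11.
In a uniform matroid, these are exactly the (11)-element subsets.
Count = C(15,11) = 15! / (11! * 4!) = 1365.

1365


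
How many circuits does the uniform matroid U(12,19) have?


In U(12,19), circuits are the (13)-element subsets.
Any set of 13 elements is dependent, and removing any one element gives
an independent set of size 12, so it is a minimal dependent set.
Number of circuits = C(19,13) = 27132.

27132


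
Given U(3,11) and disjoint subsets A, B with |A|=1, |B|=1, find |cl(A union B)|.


|A union B| = 1 + 1 = 2 (disjoint).
In U(3,11), cl(S) = S if |S| < 3, else cl(S) = E.
Since 2 < 3, cl(A union B) = A union B.
|cl(A union B)| = 2.

2


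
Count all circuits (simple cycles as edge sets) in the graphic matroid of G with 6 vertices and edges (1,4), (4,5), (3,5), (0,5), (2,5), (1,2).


A circuit in a graphic matroid = edge set of a simple cycle.
G has 6 vertices and 6 edges.
Enumerating all minimal edge subsets forming cycles...
Total circuits found: 1.

1


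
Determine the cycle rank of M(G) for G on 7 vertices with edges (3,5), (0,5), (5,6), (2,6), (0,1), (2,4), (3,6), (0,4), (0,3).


Cycle rank (nullity) = |E| - r(M) = |E| - (|V| - c).
|E| = 9, |V| = 7, c = 1.
Nullity = 9 - (7 - 1) = 9 - 6 = 3.

3


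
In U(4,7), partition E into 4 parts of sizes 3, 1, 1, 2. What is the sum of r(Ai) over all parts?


r(Ai) = min(|Ai|, 4) for each part.
Sum = min(3,4) + min(1,4) + min(1,4) + min(2,4)
    = 3 + 1 + 1 + 2
    = 7.

7


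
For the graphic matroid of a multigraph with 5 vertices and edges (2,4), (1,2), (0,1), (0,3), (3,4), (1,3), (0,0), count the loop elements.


In a graphic matroid, a loop is a self-loop edge (u,u) with rank 0.
Examining all 7 edges for self-loops...
Self-loops found: (0,0)
Number of loops = 1.

1


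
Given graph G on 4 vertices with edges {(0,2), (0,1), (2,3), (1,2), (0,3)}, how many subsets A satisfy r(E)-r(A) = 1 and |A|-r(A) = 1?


R(x,y) = sum over A in 2^E of x^(r(E)-r(A)) * y^(|A|-r(A)).
G has 4 vertices, 5 edges. r(E) = 3.
Enumerate all 2^5 = 32 subsets.
Count subsets with r(E)-r(A)=1 and |A|-r(A)=1: 2.

2


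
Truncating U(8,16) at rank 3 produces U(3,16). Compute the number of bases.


Truncating U(8,16) to rank 3 gives U(3,16).
Bases of U(3,16) are all 3-element subsets of 16 elements.
Number of bases = (16 choose 3) = 560.

560


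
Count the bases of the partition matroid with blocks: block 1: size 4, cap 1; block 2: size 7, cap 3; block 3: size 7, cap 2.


A basis picks exactly ci elements from block i.
Number of bases = product of C(|Si|, ci).
= C(4,1) * C(7,3) * C(7,2)
= 4 * 35 * 21
= 2940.

2940


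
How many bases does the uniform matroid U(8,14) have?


Bases of U(8,14) are all 8-element subsets of the 14-element ground set.
Number of bases = C(14,8).
C(14,8) = 3003.

3003


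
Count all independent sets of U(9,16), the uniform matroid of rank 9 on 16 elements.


Independent sets of U(9,16) are all subsets of size <= 9.
Count = (16 choose 0) + (16 choose 1) + (16 choose 2) + (16 choose 3) + (16 choose 4) + (16 choose 5) + (16 choose 6) + (16 choose 7) + (16 choose 8) + (16 choose 9)
     = 1 + 16 + 120 + 560 + 1820 + 4368 + 8008 + 11440 + 12870 + 11440
     = 50643.

50643


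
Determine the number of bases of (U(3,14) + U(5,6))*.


(M1+M2)* = M1* + M2*.
M1* = U(11,14), bases: C(14,11) = 364.
M2* = U(1,6), bases: C(6,1) = 6.
|B(M*)| = 364 * 6 = 2184.

2184


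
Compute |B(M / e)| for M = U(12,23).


Contracting e from U(12,23) gives U(11,22).
Bases of U(11,22) = (22 choose 11) = 705432.

705432


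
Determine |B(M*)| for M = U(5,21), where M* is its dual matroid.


The dual of U(r,n) is U(n-r, n) = U(16,21).
Bases of U(16,21) are all (16)-element subsets.
|B(M*)| = C(21,16) = 20349.

20349


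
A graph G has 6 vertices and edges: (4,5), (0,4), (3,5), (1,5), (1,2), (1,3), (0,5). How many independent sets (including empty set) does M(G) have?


An independent set in a graphic matroid is an acyclic edge subset.
G has 6 vertices and 7 edges.
Enumerate all 2^7 = 128 subsets, checking for acyclicity.
Total independent sets = 98.

98


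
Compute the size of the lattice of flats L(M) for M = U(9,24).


Flats of U(9,24): every subset of size < 9 is a flat, plus E itself.
Count = (24 choose 0) + (24 choose 1) + (24 choose 2) + (24 choose 3) + (24 choose 4) + (24 choose 5) + (24 choose 6) + (24 choose 7) + (24 choose 8) + 1
     = 1 + 24 + 276 + 2024 + 10626 + 42504 + 134596 + 346104 + 735471 + 1
     = 1271627.

1271627
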